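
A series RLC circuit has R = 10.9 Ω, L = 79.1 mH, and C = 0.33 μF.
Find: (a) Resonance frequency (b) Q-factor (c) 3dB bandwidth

Step 1 — Resonance condition Im(Z)=0 gives ω₀ = 1/√(LC).
Step 2 — ω₀ = 1/√(0.0791·3.3e-07) = 6189 rad/s.
Step 3 — f₀ = ω₀/(2π) = 985.1 Hz.
Step 4 — Series Q: Q = ω₀L/R = 6189·0.0791/10.9 = 44.92.
Step 5 — 3dB bandwidth: Δω = ω₀/Q = 137.8 rad/s; BW = Δω/(2π) = 21.93 Hz.

(a) f₀ = 985.1 Hz  (b) Q = 44.92  (c) BW = 21.93 Hz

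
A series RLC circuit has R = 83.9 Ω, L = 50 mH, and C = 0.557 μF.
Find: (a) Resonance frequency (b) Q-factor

Step 1 — Resonance condition Im(Z)=0 gives ω₀ = 1/√(LC).
Step 2 — ω₀ = 1/√(0.05·5.57e-07) = 5992 rad/s.
Step 3 — f₀ = ω₀/(2π) = 953.7 Hz.
Step 4 — Series Q: Q = ω₀L/R = 5992·0.05/83.9 = 3.571.

(a) f₀ = 953.7 Hz  (b) Q = 3.571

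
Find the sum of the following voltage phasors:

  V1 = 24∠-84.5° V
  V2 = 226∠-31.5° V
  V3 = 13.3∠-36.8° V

Step 1 — Convert each phasor to rectangular form:
  V1 = 24·(cos(-84.5°) + j·sin(-84.5°)) = 2.3 - j23.89 V
  V2 = 226·(cos(-31.5°) + j·sin(-31.5°)) = 192.7 - j118.1 V
  V3 = 13.3·(cos(-36.8°) + j·sin(-36.8°)) = 10.65 - j7.967 V
Step 2 — Sum components: V_total = 205.6 - j149.9 V.
Step 3 — Convert to polar: |V_total| = 254.5 V, ∠V_total = -36.1°.

V_total = 254.5∠-36.1° V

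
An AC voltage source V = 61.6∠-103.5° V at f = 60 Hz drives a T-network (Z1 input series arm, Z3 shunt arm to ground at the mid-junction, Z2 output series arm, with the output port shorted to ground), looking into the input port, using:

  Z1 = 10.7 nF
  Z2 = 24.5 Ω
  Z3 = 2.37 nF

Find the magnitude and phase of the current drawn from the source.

Step 1 — Angular frequency: ω = 2π·f = 2π·60 = 377 rad/s.
Step 2 — Component impedances:
  Z1: Z = 1/(jωC) = -j/(ω·C) = 0 - j2.479e+05 Ω
  Z2: Z = R = 24.5 Ω
  Z3: Z = 1/(jωC) = -j/(ω·C) = 0 - j1.119e+06 Ω
Step 3 — With the output port shorted to ground, the output series arm Z2 runs from the junction to ground; the shunt arm Z3 also runs from the junction to ground. They appear in parallel: Z3 || Z2 = 24.5 - j0.0005363 Ω.
Step 4 — Series with input arm Z1: Z_in = Z1 + (Z3 || Z2) = 24.5 - j2.479e+05 Ω = 2.479e+05∠-90.0° Ω.
Step 5 — Source phasor: V = 61.6∠-103.5° V = -14.38 - j59.9 V.
Step 6 — Ohm's law: I = V / Z_total = (-14.38 - j59.9) / (24.5 - j2.479e+05) = 0.0002416 - j5.803e-05 A.
Step 7 — Convert to polar: |I| = 0.0002485 A, ∠I = -13.5°.

I = 0.0002485∠-13.5° A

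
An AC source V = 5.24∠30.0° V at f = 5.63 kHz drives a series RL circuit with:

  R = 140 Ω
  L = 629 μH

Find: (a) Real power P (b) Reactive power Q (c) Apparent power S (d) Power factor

Step 1 — Angular frequency: ω = 2π·f = 2π·5630 = 3.537e+04 rad/s.
Step 2 — Component impedances:
  R: Z = R = 140 Ω
  L: Z = jωL = j·3.537e+04·0.000629 = 0 + j22.25 Ω
Step 3 — Series combination: Z_total = R + L = 140 + j22.25 Ω = 141.8∠9.0° Ω.
Step 4 — Source phasor: V = 5.24∠30.0° V = 4.538 + j2.62 V.
Step 5 — Current: I = V / Z = 0.03452 + j0.01323 A = 0.03696∠21.0° A.
Step 6 — Complex power: S = V·I* = 0.1913 + j0.0304 VA.
Step 7 — Real power: P = Re(S) = 0.1913 W.
Step 8 — Reactive power: Q = Im(S) = 0.0304 VAR.
Step 9 — Apparent power: |S| = 0.1937 VA.
Step 10 — Power factor: PF = P/|S| = 0.9876 (lagging).

(a) P = 0.1913 W  (b) Q = 0.0304 VAR  (c) S = 0.1937 VA  (d) PF = 0.9876 (lagging)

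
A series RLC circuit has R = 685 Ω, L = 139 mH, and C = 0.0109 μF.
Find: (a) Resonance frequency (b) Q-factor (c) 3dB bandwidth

Step 1 — Resonance condition Im(Z)=0 gives ω₀ = 1/√(LC).
Step 2 — ω₀ = 1/√(0.139·1.09e-08) = 2.569e+04 rad/s.
Step 3 — f₀ = ω₀/(2π) = 4089 Hz.
Step 4 — Series Q: Q = ω₀L/R = 2.569e+04·0.139/685 = 5.213.
Step 5 — 3dB bandwidth: Δω = ω₀/Q = 4928 rad/s; BW = Δω/(2π) = 784.3 Hz.

(a) f₀ = 4089 Hz  (b) Q = 5.213  (c) BW = 784.3 Hz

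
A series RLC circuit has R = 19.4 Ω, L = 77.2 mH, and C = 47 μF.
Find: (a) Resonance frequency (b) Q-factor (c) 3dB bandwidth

Step 1 — Resonance condition Im(Z)=0 gives ω₀ = 1/√(LC).
Step 2 — ω₀ = 1/√(0.0772·4.7e-05) = 525 rad/s.
Step 3 — f₀ = ω₀/(2π) = 83.55 Hz.
Step 4 — Series Q: Q = ω₀L/R = 525·0.0772/19.4 = 2.089.
Step 5 — 3dB bandwidth: Δω = ω₀/Q = 251.3 rad/s; BW = Δω/(2π) = 39.99 Hz.

(a) f₀ = 83.55 Hz  (b) Q = 2.089  (c) BW = 39.99 Hz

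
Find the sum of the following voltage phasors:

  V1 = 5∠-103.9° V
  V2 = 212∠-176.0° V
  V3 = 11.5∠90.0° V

Step 1 — Convert each phasor to rectangular form:
  V1 = 5·(cos(-103.9°) + j·sin(-103.9°)) = -1.201 - j4.854 V
  V2 = 212·(cos(-176.0°) + j·sin(-176.0°)) = -211.5 - j14.79 V
  V3 = 11.5·(cos(90.0°) + j·sin(90.0°)) = 0 + j11.5 V
Step 2 — Sum components: V_total = -212.7 - j8.142 V.
Step 3 — Convert to polar: |V_total| = 212.8 V, ∠V_total = -177.8°.

V_total = 212.8∠-177.8° V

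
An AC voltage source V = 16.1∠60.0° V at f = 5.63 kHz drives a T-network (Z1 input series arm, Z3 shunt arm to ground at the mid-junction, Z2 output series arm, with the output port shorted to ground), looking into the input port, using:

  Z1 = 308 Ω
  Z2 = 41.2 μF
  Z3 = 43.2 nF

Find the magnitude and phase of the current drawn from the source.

Step 1 — Angular frequency: ω = 2π·f = 2π·5630 = 3.537e+04 rad/s.
Step 2 — Component impedances:
  Z1: Z = R = 308 Ω
  Z2: Z = 1/(jωC) = -j/(ω·C) = 0 - j0.6861 Ω
  Z3: Z = 1/(jωC) = -j/(ω·C) = 0 - j654.4 Ω
Step 3 — With the output port shorted to ground, the output series arm Z2 runs from the junction to ground; the shunt arm Z3 also runs from the junction to ground. They appear in parallel: Z3 || Z2 = 0 - j0.6854 Ω.
Step 4 — Series with input arm Z1: Z_in = Z1 + (Z3 || Z2) = 308 - j0.6854 Ω = 308∠-0.1° Ω.
Step 5 — Source phasor: V = 16.1∠60.0° V = 8.05 + j13.94 V.
Step 6 — Ohm's law: I = V / Z_total = (8.05 + j13.94) / (308 - j0.6854) = 0.02604 + j0.04533 A.
Step 7 — Convert to polar: |I| = 0.05227 A, ∠I = 60.1°.

I = 0.05227∠60.1° A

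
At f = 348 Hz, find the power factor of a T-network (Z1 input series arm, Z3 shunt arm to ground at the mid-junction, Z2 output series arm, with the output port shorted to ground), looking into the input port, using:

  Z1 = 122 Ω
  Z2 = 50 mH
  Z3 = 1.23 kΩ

Step 1 — Angular frequency: ω = 2π·f = 2π·348 = 2187 rad/s.
Step 2 — Component impedances:
  Z1: Z = R = 122 Ω
  Z2: Z = jωL = j·2187·0.05 = 0 + j109.3 Ω
  Z3: Z = R = 1230 Ω
Step 3 — With the output port shorted to ground, the output series arm Z2 runs from the junction to ground; the shunt arm Z3 also runs from the junction to ground. They appear in parallel: Z3 || Z2 = 9.641 + j108.5 Ω.
Step 4 — Series with input arm Z1: Z_in = Z1 + (Z3 || Z2) = 131.6 + j108.5 Ω = 170.6∠39.5° Ω.
Step 5 — Power factor: PF = cos(φ) = Re(Z)/|Z| = 131.64/170.57 = 0.7718.
Step 6 — Type: Im(Z) = 108.5 ⇒ lagging (phase φ = 39.5°).

PF = 0.7718 (lagging, φ = 39.5°)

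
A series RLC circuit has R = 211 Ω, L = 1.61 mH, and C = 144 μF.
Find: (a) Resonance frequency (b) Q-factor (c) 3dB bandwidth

Step 1 — Resonance condition Im(Z)=0 gives ω₀ = 1/√(LC).
Step 2 — ω₀ = 1/√(0.00161·0.000144) = 2077 rad/s.
Step 3 — f₀ = ω₀/(2π) = 330.5 Hz.
Step 4 — Series Q: Q = ω₀L/R = 2077·0.00161/211 = 0.01585.
Step 5 — 3dB bandwidth: Δω = ω₀/Q = 1.311e+05 rad/s; BW = Δω/(2π) = 2.086e+04 Hz.

(a) f₀ = 330.5 Hz  (b) Q = 0.01585  (c) BW = 2.086e+04 Hz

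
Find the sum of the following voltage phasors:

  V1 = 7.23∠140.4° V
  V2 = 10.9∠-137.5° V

Step 1 — Convert each phasor to rectangular form:
  V1 = 7.23·(cos(140.4°) + j·sin(140.4°)) = -5.571 + j4.609 V
  V2 = 10.9·(cos(-137.5°) + j·sin(-137.5°)) = -8.036 - j7.364 V
Step 2 — Sum components: V_total = -13.61 - j2.755 V.
Step 3 — Convert to polar: |V_total| = 13.88 V, ∠V_total = -168.6°.

V_total = 13.88∠-168.6° V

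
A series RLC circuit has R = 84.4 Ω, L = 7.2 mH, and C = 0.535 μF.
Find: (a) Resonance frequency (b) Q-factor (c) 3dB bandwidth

Step 1 — Resonance condition Im(Z)=0 gives ω₀ = 1/√(LC).
Step 2 — ω₀ = 1/√(0.0072·5.35e-07) = 1.611e+04 rad/s.
Step 3 — f₀ = ω₀/(2π) = 2564 Hz.
Step 4 — Series Q: Q = ω₀L/R = 1.611e+04·0.0072/84.4 = 1.375.
Step 5 — 3dB bandwidth: Δω = ω₀/Q = 1.172e+04 rad/s; BW = Δω/(2π) = 1866 Hz.

(a) f₀ = 2564 Hz  (b) Q = 1.375  (c) BW = 1866 Hz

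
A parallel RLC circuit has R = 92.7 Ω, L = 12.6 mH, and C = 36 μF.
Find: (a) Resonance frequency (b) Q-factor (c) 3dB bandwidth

Step 1 — Resonance: ω₀ = 1/√(LC) = 1/√(0.0126·3.6e-05) = 1485 rad/s.
Step 2 — f₀ = ω₀/(2π) = 236.3 Hz.
Step 3 — Parallel Q: Q = R/(ω₀L) = 92.7/(1485·0.0126) = 4.955.
Step 4 — Bandwidth: Δω = ω₀/Q = 299.7 rad/s; BW = Δω/(2π) = 47.69 Hz.

(a) f₀ = 236.3 Hz  (b) Q = 4.955  (c) BW = 47.69 Hz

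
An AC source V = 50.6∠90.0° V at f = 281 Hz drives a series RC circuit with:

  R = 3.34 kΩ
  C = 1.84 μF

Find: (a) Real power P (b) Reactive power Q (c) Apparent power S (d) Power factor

Step 1 — Angular frequency: ω = 2π·f = 2π·281 = 1766 rad/s.
Step 2 — Component impedances:
  R: Z = R = 3340 Ω
  C: Z = 1/(jωC) = -j/(ω·C) = 0 - j307.8 Ω
Step 3 — Series combination: Z_total = R + C = 3340 - j307.8 Ω = 3354∠-5.3° Ω.
Step 4 — Source phasor: V = 50.6∠90.0° V = 0 + j50.6 V.
Step 5 — Current: I = V / Z = -0.001384 + j0.01502 A = 0.01509∠95.3° A.
Step 6 — Complex power: S = V·I* = 0.7601 - j0.07005 VA.
Step 7 — Real power: P = Re(S) = 0.7601 W.
Step 8 — Reactive power: Q = Im(S) = -0.07005 VAR.
Step 9 — Apparent power: |S| = 0.7633 VA.
Step 10 — Power factor: PF = P/|S| = 0.9958 (leading).

(a) P = 0.7601 W  (b) Q = -0.07005 VAR  (c) S = 0.7633 VA  (d) PF = 0.9958 (leading)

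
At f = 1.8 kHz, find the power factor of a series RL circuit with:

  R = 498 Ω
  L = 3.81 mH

Step 1 — Angular frequency: ω = 2π·f = 2π·1800 = 1.131e+04 rad/s.
Step 2 — Component impedances:
  R: Z = R = 498 Ω
  L: Z = jωL = j·1.131e+04·0.00381 = 0 + j43.09 Ω
Step 3 — Series combination: Z_total = R + L = 498 + j43.09 Ω = 499.9∠4.9° Ω.
Step 4 — Power factor: PF = cos(φ) = Re(Z)/|Z| = 498/499.86 = 0.9963.
Step 5 — Type: Im(Z) = 43.09 ⇒ lagging (phase φ = 4.9°).

PF = 0.9963 (lagging, φ = 4.9°)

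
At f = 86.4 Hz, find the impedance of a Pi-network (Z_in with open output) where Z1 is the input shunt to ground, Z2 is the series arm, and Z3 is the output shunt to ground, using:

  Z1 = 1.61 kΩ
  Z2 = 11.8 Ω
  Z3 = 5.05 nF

Step 1 — Angular frequency: ω = 2π·f = 2π·86.4 = 542.9 rad/s.
Step 2 — Component impedances:
  Z1: Z = R = 1610 Ω
  Z2: Z = R = 11.8 Ω
  Z3: Z = 1/(jωC) = -j/(ω·C) = 0 - j3.648e+05 Ω
Step 3 — With open output, the series arm Z2 and the output shunt Z3 appear in series to ground: Z2 + Z3 = 11.8 - j3.648e+05 Ω.
Step 4 — Parallel with input shunt Z1: Z_in = Z1 || (Z2 + Z3) = 1610 - j7.106 Ω = 1610∠-0.3° Ω.

Z = 1610 - j7.106 Ω = 1610∠-0.3° Ω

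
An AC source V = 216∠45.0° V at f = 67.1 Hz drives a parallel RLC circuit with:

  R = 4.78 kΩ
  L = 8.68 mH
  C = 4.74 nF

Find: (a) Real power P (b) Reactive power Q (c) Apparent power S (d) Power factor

Step 1 — Angular frequency: ω = 2π·f = 2π·67.1 = 421.6 rad/s.
Step 2 — Component impedances:
  R: Z = R = 4780 Ω
  L: Z = jωL = j·421.6·0.00868 = 0 + j3.66 Ω
  C: Z = 1/(jωC) = -j/(ω·C) = 0 - j5.004e+05 Ω
Step 3 — Parallel combination: 1/Z_total = 1/R + 1/L + 1/C; Z_total = 0.002802 + j3.66 Ω = 3.66∠90.0° Ω.
Step 4 — Source phasor: V = 216∠45.0° V = 152.7 + j152.7 V.
Step 5 — Current: I = V / Z = 41.77 - j41.7 A = 59.02∠-45.0° A.
Step 6 — Complex power: S = V·I* = 9.761 + j1.275e+04 VA.
Step 7 — Real power: P = Re(S) = 9.761 W.
Step 8 — Reactive power: Q = Im(S) = 1.275e+04 VAR.
Step 9 — Apparent power: |S| = 1.275e+04 VA.
Step 10 — Power factor: PF = P/|S| = 0.0007656 (lagging).

(a) P = 9.761 W  (b) Q = 1.275e+04 VAR  (c) S = 1.275e+04 VA  (d) PF = 0.0007656 (lagging)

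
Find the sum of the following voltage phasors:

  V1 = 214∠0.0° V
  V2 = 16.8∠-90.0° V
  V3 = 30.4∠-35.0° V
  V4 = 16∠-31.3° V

Step 1 — Convert each phasor to rectangular form:
  V1 = 214·(cos(0.0°) + j·sin(0.0°)) = 214 V
  V2 = 16.8·(cos(-90.0°) + j·sin(-90.0°)) = 0 - j16.8 V
  V3 = 30.4·(cos(-35.0°) + j·sin(-35.0°)) = 24.9 - j17.44 V
  V4 = 16·(cos(-31.3°) + j·sin(-31.3°)) = 13.67 - j8.312 V
Step 2 — Sum components: V_total = 252.6 - j42.55 V.
Step 3 — Convert to polar: |V_total| = 256.1 V, ∠V_total = -9.6°.

V_total = 256.1∠-9.6° V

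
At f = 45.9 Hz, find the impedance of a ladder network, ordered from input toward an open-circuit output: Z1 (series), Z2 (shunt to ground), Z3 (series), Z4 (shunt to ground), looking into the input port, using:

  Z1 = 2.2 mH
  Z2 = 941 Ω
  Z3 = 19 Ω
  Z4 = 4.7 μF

Step 1 — Angular frequency: ω = 2π·f = 2π·45.9 = 288.4 rad/s.
Step 2 — Component impedances:
  Z1: Z = jωL = j·288.4·0.0022 = 0 + j0.6345 Ω
  Z2: Z = R = 941 Ω
  Z3: Z = R = 19 Ω
  Z4: Z = 1/(jωC) = -j/(ω·C) = 0 - j737.8 Ω
Step 3 — Ladder network (open output): work backward from the far end, alternating series and parallel combinations. Z_in = 361.1 - j445 Ω = 573.1∠-50.9° Ω.

Z = 361.1 - j445 Ω = 573.1∠-50.9° Ω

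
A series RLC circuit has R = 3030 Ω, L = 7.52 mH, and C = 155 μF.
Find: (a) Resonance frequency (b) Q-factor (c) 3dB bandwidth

Step 1 — Resonance condition Im(Z)=0 gives ω₀ = 1/√(LC).
Step 2 — ω₀ = 1/√(0.00752·0.000155) = 926.2 rad/s.
Step 3 — f₀ = ω₀/(2π) = 147.4 Hz.
Step 4 — Series Q: Q = ω₀L/R = 926.2·0.00752/3030 = 0.002299.
Step 5 — 3dB bandwidth: Δω = ω₀/Q = 4.029e+05 rad/s; BW = Δω/(2π) = 6.413e+04 Hz.

(a) f₀ = 147.4 Hz  (b) Q = 0.002299  (c) BW = 6.413e+04 Hz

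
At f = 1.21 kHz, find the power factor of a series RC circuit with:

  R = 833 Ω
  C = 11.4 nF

Step 1 — Angular frequency: ω = 2π·f = 2π·1210 = 7603 rad/s.
Step 2 — Component impedances:
  R: Z = R = 833 Ω
  C: Z = 1/(jωC) = -j/(ω·C) = 0 - j1.154e+04 Ω
Step 3 — Series combination: Z_total = R + C = 833 - j1.154e+04 Ω = 1.157e+04∠-85.9° Ω.
Step 4 — Power factor: PF = cos(φ) = Re(Z)/|Z| = 833/11568 = 0.07201.
Step 5 — Type: Im(Z) = -1.154e+04 ⇒ leading (phase φ = -85.9°).

PF = 0.07201 (leading, φ = -85.9°)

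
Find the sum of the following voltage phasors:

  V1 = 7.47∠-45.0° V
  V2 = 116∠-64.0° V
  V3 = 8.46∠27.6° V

Step 1 — Convert each phasor to rectangular form:
  V1 = 7.47·(cos(-45.0°) + j·sin(-45.0°)) = 5.282 - j5.282 V
  V2 = 116·(cos(-64.0°) + j·sin(-64.0°)) = 50.85 - j104.3 V
  V3 = 8.46·(cos(27.6°) + j·sin(27.6°)) = 7.497 + j3.919 V
Step 2 — Sum components: V_total = 63.63 - j105.6 V.
Step 3 — Convert to polar: |V_total| = 123.3 V, ∠V_total = -58.9°.

V_total = 123.3∠-58.9° V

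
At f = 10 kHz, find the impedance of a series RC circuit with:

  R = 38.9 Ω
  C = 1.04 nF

Step 1 — Angular frequency: ω = 2π·f = 2π·1e+04 = 6.283e+04 rad/s.
Step 2 — Component impedances:
  R: Z = R = 38.9 Ω
  C: Z = 1/(jωC) = -j/(ω·C) = 0 - j1.53e+04 Ω
Step 3 — Series combination: Z_total = R + C = 38.9 - j1.53e+04 Ω = 1.53e+04∠-89.9° Ω.

Z = 38.9 - j1.53e+04 Ω = 1.53e+04∠-89.9° Ω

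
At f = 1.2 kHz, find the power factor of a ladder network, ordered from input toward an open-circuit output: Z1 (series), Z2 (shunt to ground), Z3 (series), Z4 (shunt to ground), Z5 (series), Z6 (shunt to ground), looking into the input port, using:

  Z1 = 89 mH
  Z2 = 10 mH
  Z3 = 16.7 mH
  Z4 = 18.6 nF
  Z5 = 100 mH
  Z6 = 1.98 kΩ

Step 1 — Angular frequency: ω = 2π·f = 2π·1200 = 7540 rad/s.
Step 2 — Component impedances:
  Z1: Z = jωL = j·7540·0.089 = 0 + j671 Ω
  Z2: Z = jωL = j·7540·0.01 = 0 + j75.4 Ω
  Z3: Z = jωL = j·7540·0.0167 = 0 + j125.9 Ω
  Z4: Z = 1/(jωC) = -j/(ω·C) = 0 - j7131 Ω
  Z5: Z = jωL = j·7540·0.1 = 0 + j754 Ω
  Z6: Z = R = 1980 Ω
Step 3 — Ladder network (open output): work backward from the far end, alternating series and parallel combinations. Z_in = 2.461 + j746.1 Ω = 746.1∠89.8° Ω.
Step 4 — Power factor: PF = cos(φ) = Re(Z)/|Z| = 2.461/746.1 = 0.003298.
Step 5 — Type: Im(Z) = 746.1 ⇒ lagging (phase φ = 89.8°).

PF = 0.003298 (lagging, φ = 89.8°)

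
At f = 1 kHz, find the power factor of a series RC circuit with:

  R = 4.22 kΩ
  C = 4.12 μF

Step 1 — Angular frequency: ω = 2π·f = 2π·1000 = 6283 rad/s.
Step 2 — Component impedances:
  R: Z = R = 4220 Ω
  C: Z = 1/(jωC) = -j/(ω·C) = 0 - j38.63 Ω
Step 3 — Series combination: Z_total = R + C = 4220 - j38.63 Ω = 4220∠-0.5° Ω.
Step 4 — Power factor: PF = cos(φ) = Re(Z)/|Z| = 4220/4220 = 1.
Step 5 — Type: Im(Z) = -38.63 ⇒ leading (phase φ = -0.5°).

PF = 1 (leading, φ = -0.5°)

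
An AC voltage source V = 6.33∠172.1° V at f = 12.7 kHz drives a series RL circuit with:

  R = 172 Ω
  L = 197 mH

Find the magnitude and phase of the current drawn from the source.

Step 1 — Angular frequency: ω = 2π·f = 2π·1.27e+04 = 7.98e+04 rad/s.
Step 2 — Component impedances:
  R: Z = R = 172 Ω
  L: Z = jωL = j·7.98e+04·0.197 = 0 + j1.572e+04 Ω
Step 3 — Series combination: Z_total = R + L = 172 + j1.572e+04 Ω = 1.572e+04∠89.4° Ω.
Step 4 — Source phasor: V = 6.33∠172.1° V = -6.27 + j0.87 V.
Step 5 — Ohm's law: I = V / Z_total = (-6.27 + j0.87) / (172 + j1.572e+04) = 5.098e-05 + j0.0003994 A.
Step 6 — Convert to polar: |I| = 0.0004027 A, ∠I = 82.7°.

I = 0.0004027∠82.7° A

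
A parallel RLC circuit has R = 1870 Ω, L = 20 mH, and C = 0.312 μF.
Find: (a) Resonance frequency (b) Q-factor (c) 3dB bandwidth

Step 1 — Resonance: ω₀ = 1/√(LC) = 1/√(0.02·3.12e-07) = 1.266e+04 rad/s.
Step 2 — f₀ = ω₀/(2π) = 2015 Hz.
Step 3 — Parallel Q: Q = R/(ω₀L) = 1870/(1.266e+04·0.02) = 7.386.
Step 4 — Bandwidth: Δω = ω₀/Q = 1714 rad/s; BW = Δω/(2π) = 272.8 Hz.

(a) f₀ = 2015 Hz  (b) Q = 7.386  (c) BW = 272.8 Hz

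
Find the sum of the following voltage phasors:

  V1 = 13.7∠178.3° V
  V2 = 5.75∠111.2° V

Step 1 — Convert each phasor to rectangular form:
  V1 = 13.7·(cos(178.3°) + j·sin(178.3°)) = -13.69 + j0.4064 V
  V2 = 5.75·(cos(111.2°) + j·sin(111.2°)) = -2.079 + j5.361 V
Step 2 — Sum components: V_total = -15.77 + j5.767 V.
Step 3 — Convert to polar: |V_total| = 16.79 V, ∠V_total = 159.9°.

V_total = 16.79∠159.9° V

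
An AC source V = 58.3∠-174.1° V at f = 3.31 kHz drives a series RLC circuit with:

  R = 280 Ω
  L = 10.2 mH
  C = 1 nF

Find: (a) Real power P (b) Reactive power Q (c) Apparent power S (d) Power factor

Step 1 — Angular frequency: ω = 2π·f = 2π·3310 = 2.08e+04 rad/s.
Step 2 — Component impedances:
  R: Z = R = 280 Ω
  L: Z = jωL = j·2.08e+04·0.0102 = 0 + j212.1 Ω
  C: Z = 1/(jωC) = -j/(ω·C) = 0 - j4.808e+04 Ω
Step 3 — Series combination: Z_total = R + L + C = 280 - j4.787e+04 Ω = 4.787e+04∠-89.7° Ω.
Step 4 — Source phasor: V = 58.3∠-174.1° V = -57.99 - j5.993 V.
Step 5 — Current: I = V / Z = 0.0001181 - j0.001212 A = 0.001218∠-84.4° A.
Step 6 — Complex power: S = V·I* = 0.0004153 - j0.071 VA.
Step 7 — Real power: P = Re(S) = 0.0004153 W.
Step 8 — Reactive power: Q = Im(S) = -0.071 VAR.
Step 9 — Apparent power: |S| = 0.071 VA.
Step 10 — Power factor: PF = P/|S| = 0.005849 (leading).

(a) P = 0.0004153 W  (b) Q = -0.071 VAR  (c) S = 0.071 VA  (d) PF = 0.005849 (leading)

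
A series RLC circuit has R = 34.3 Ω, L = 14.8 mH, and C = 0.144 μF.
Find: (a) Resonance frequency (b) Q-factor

Step 1 — Resonance condition Im(Z)=0 gives ω₀ = 1/√(LC).
Step 2 — ω₀ = 1/√(0.0148·1.44e-07) = 2.166e+04 rad/s.
Step 3 — f₀ = ω₀/(2π) = 3448 Hz.
Step 4 — Series Q: Q = ω₀L/R = 2.166e+04·0.0148/34.3 = 9.347.

(a) f₀ = 3448 Hz  (b) Q = 9.347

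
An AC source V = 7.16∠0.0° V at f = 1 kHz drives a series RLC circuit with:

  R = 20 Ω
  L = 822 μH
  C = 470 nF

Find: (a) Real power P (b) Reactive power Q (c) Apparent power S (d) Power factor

Step 1 — Angular frequency: ω = 2π·f = 2π·1000 = 6283 rad/s.
Step 2 — Component impedances:
  R: Z = R = 20 Ω
  L: Z = jωL = j·6283·0.000822 = 0 + j5.165 Ω
  C: Z = 1/(jωC) = -j/(ω·C) = 0 - j338.6 Ω
Step 3 — Series combination: Z_total = R + L + C = 20 - j333.5 Ω = 334.1∠-86.6° Ω.
Step 4 — Source phasor: V = 7.16∠0.0° V = 7.16 V.
Step 5 — Current: I = V / Z = 0.001283 + j0.02139 A = 0.02143∠86.6° A.
Step 6 — Complex power: S = V·I* = 0.009188 - j0.1532 VA.
Step 7 — Real power: P = Re(S) = 0.009188 W.
Step 8 — Reactive power: Q = Im(S) = -0.1532 VAR.
Step 9 — Apparent power: |S| = 0.1535 VA.
Step 10 — Power factor: PF = P/|S| = 0.05987 (leading).

(a) P = 0.009188 W  (b) Q = -0.1532 VAR  (c) S = 0.1535 VA  (d) PF = 0.05987 (leading)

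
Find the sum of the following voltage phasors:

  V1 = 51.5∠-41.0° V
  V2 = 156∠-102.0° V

Step 1 — Convert each phasor to rectangular form:
  V1 = 51.5·(cos(-41.0°) + j·sin(-41.0°)) = 38.87 - j33.79 V
  V2 = 156·(cos(-102.0°) + j·sin(-102.0°)) = -32.43 - j152.6 V
Step 2 — Sum components: V_total = 6.433 - j186.4 V.
Step 3 — Convert to polar: |V_total| = 186.5 V, ∠V_total = -88.0°.

V_total = 186.5∠-88.0° V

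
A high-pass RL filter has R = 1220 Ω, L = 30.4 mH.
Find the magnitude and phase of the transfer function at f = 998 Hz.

Step 1 — Angular frequency: ω = 2π·998 = 6271 rad/s.
Step 2 — Transfer function: H(jω) = jωL/(R + jωL).
Step 3 — Numerator jωL = j·190.6; denominator R + jωL = 1220 + j190.6.
Step 4 — H = 0.02383 + j0.1525.
Step 5 — Magnitude: |H| = 0.1544 (-16.2 dB); phase: φ = 81.1°.

|H| = 0.1544 (-16.2 dB), φ = 81.1°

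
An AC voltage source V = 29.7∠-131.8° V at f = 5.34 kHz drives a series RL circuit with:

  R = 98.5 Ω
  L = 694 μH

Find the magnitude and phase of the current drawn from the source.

Step 1 — Angular frequency: ω = 2π·f = 2π·5340 = 3.355e+04 rad/s.
Step 2 — Component impedances:
  R: Z = R = 98.5 Ω
  L: Z = jωL = j·3.355e+04·0.000694 = 0 + j23.29 Ω
Step 3 — Series combination: Z_total = R + L = 98.5 + j23.29 Ω = 101.2∠13.3° Ω.
Step 4 — Source phasor: V = 29.7∠-131.8° V = -19.8 - j22.14 V.
Step 5 — Ohm's law: I = V / Z_total = (-19.8 - j22.14) / (98.5 + j23.29) = -0.2407 - j0.1679 A.
Step 6 — Convert to polar: |I| = 0.2934 A, ∠I = -145.1°.

I = 0.2934∠-145.1° A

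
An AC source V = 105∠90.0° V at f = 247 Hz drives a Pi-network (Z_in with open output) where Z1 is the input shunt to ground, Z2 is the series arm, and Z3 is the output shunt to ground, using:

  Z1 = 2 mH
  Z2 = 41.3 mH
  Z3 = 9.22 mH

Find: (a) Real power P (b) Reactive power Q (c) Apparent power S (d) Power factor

Step 1 — Angular frequency: ω = 2π·f = 2π·247 = 1552 rad/s.
Step 2 — Component impedances:
  Z1: Z = jωL = j·1552·0.002 = 0 + j3.104 Ω
  Z2: Z = jωL = j·1552·0.0413 = 0 + j64.1 Ω
  Z3: Z = jωL = j·1552·0.00922 = 0 + j14.31 Ω
Step 3 — With open output, the series arm Z2 and the output shunt Z3 appear in series to ground: Z2 + Z3 = 0 + j78.4 Ω.
Step 4 — Parallel with input shunt Z1: Z_in = Z1 || (Z2 + Z3) = 0 + j2.986 Ω = 2.986∠90.0° Ω.
Step 5 — Source phasor: V = 105∠90.0° V = 0 + j105 V.
Step 6 — Current: I = V / Z = 35.17 A = 35.17∠-0.0° A.
Step 7 — Complex power: S = V·I* = 0 + j3693 VA.
Step 8 — Real power: P = Re(S) = 0 W.
Step 9 — Reactive power: Q = Im(S) = 3693 VAR.
Step 10 — Apparent power: |S| = 3693 VA.
Step 11 — Power factor: PF = P/|S| = 0 (lagging).

(a) P = 0 W  (b) Q = 3693 VAR  (c) S = 3693 VA  (d) PF = 0 (lagging)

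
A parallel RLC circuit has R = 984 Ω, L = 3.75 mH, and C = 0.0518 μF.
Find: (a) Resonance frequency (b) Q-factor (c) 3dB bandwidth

Step 1 — Resonance: ω₀ = 1/√(LC) = 1/√(0.00375·5.18e-08) = 7.175e+04 rad/s.
Step 2 — f₀ = ω₀/(2π) = 1.142e+04 Hz.
Step 3 — Parallel Q: Q = R/(ω₀L) = 984/(7.175e+04·0.00375) = 3.657.
Step 4 — Bandwidth: Δω = ω₀/Q = 1.962e+04 rad/s; BW = Δω/(2π) = 3122 Hz.

(a) f₀ = 1.142e+04 Hz  (b) Q = 3.657  (c) BW = 3122 Hz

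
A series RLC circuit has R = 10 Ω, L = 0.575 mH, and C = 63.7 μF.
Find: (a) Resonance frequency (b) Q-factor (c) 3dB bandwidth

Step 1 — Resonance condition Im(Z)=0 gives ω₀ = 1/√(LC).
Step 2 — ω₀ = 1/√(0.000575·6.37e-05) = 5225 rad/s.
Step 3 — f₀ = ω₀/(2π) = 831.6 Hz.
Step 4 — Series Q: Q = ω₀L/R = 5225·0.000575/10 = 0.3004.
Step 5 — 3dB bandwidth: Δω = ω₀/Q = 1.739e+04 rad/s; BW = Δω/(2π) = 2768 Hz.

(a) f₀ = 831.6 Hz  (b) Q = 0.3004  (c) BW = 2768 Hz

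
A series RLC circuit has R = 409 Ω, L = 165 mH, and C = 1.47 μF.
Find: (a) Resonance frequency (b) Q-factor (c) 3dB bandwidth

Step 1 — Resonance: ω₀ = 1/√(LC) = 1/√(0.165·1.47e-06) = 2030 rad/s.
Step 2 — f₀ = ω₀/(2π) = 323.2 Hz.
Step 3 — Series Q: Q = ω₀L/R = 2030·0.165/409 = 0.8191.
Step 4 — Bandwidth: Δω = ω₀/Q = 2479 rad/s; BW = Δω/(2π) = 394.5 Hz.

(a) f₀ = 323.2 Hz  (b) Q = 0.8191  (c) BW = 394.5 Hz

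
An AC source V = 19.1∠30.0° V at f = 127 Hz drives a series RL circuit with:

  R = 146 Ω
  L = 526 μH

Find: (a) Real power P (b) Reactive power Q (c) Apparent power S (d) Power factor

Step 1 — Angular frequency: ω = 2π·f = 2π·127 = 798 rad/s.
Step 2 — Component impedances:
  R: Z = R = 146 Ω
  L: Z = jωL = j·798·0.000526 = 0 + j0.4197 Ω
Step 3 — Series combination: Z_total = R + L = 146 + j0.4197 Ω = 146∠0.2° Ω.
Step 4 — Source phasor: V = 19.1∠30.0° V = 16.54 + j9.55 V.
Step 5 — Current: I = V / Z = 0.1135 + j0.06508 A = 0.1308∠29.8° A.
Step 6 — Complex power: S = V·I* = 2.499 + j0.007183 VA.
Step 7 — Real power: P = Re(S) = 2.499 W.
Step 8 — Reactive power: Q = Im(S) = 0.007183 VAR.
Step 9 — Apparent power: |S| = 2.499 VA.
Step 10 — Power factor: PF = P/|S| = 1 (lagging).

(a) P = 2.499 W  (b) Q = 0.007183 VAR  (c) S = 2.499 VA  (d) PF = 1 (lagging)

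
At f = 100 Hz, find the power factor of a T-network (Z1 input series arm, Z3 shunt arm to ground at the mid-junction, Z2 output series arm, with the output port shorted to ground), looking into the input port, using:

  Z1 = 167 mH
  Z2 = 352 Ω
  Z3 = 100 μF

Step 1 — Angular frequency: ω = 2π·f = 2π·100 = 628.3 rad/s.
Step 2 — Component impedances:
  Z1: Z = jωL = j·628.3·0.167 = 0 + j104.9 Ω
  Z2: Z = R = 352 Ω
  Z3: Z = 1/(jωC) = -j/(ω·C) = 0 - j15.92 Ω
Step 3 — With the output port shorted to ground, the output series arm Z2 runs from the junction to ground; the shunt arm Z3 also runs from the junction to ground. They appear in parallel: Z3 || Z2 = 0.7181 - j15.88 Ω.
Step 4 — Series with input arm Z1: Z_in = Z1 + (Z3 || Z2) = 0.7181 + j89.05 Ω = 89.05∠89.5° Ω.
Step 5 — Power factor: PF = cos(φ) = Re(Z)/|Z| = 0.71814/89.049 = 0.008065.
Step 6 — Type: Im(Z) = 89.05 ⇒ lagging (phase φ = 89.5°).

PF = 0.008065 (lagging, φ = 89.5°)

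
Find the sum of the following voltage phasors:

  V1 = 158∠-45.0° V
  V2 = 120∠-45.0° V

Step 1 — Convert each phasor to rectangular form:
  V1 = 158·(cos(-45.0°) + j·sin(-45.0°)) = 111.7 - j111.7 V
  V2 = 120·(cos(-45.0°) + j·sin(-45.0°)) = 84.85 - j84.85 V
Step 2 — Sum components: V_total = 196.6 - j196.6 V.
Step 3 — Convert to polar: |V_total| = 278 V, ∠V_total = -45.0°.

V_total = 278∠-45.0° V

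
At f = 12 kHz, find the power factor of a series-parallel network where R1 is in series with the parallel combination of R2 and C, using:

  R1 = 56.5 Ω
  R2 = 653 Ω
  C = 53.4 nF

Step 1 — Angular frequency: ω = 2π·f = 2π·1.2e+04 = 7.54e+04 rad/s.
Step 2 — Component impedances:
  R1: Z = R = 56.5 Ω
  R2: Z = R = 653 Ω
  C: Z = 1/(jωC) = -j/(ω·C) = 0 - j248.4 Ω
Step 3 — Parallel branch: R2 || C = 1/(1/R2 + 1/C) = 82.53 - j217 Ω.
Step 4 — Series with R1: Z_total = R1 + (R2 || C) = 139 - j217 Ω = 257.7∠-57.4° Ω.
Step 5 — Power factor: PF = cos(φ) = Re(Z)/|Z| = 139.03/257.7 = 0.5395.
Step 6 — Type: Im(Z) = -217 ⇒ leading (phase φ = -57.4°).

PF = 0.5395 (leading, φ = -57.4°)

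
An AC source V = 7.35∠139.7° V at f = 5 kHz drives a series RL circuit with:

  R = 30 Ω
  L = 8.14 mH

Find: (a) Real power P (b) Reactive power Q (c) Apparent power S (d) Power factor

Step 1 — Angular frequency: ω = 2π·f = 2π·5000 = 3.142e+04 rad/s.
Step 2 — Component impedances:
  R: Z = R = 30 Ω
  L: Z = jωL = j·3.142e+04·0.00814 = 0 + j255.7 Ω
Step 3 — Series combination: Z_total = R + L = 30 + j255.7 Ω = 257.5∠83.3° Ω.
Step 4 — Source phasor: V = 7.35∠139.7° V = -5.606 + j4.754 V.
Step 5 — Current: I = V / Z = 0.0158 + j0.02377 A = 0.02855∠56.4° A.
Step 6 — Complex power: S = V·I* = 0.02445 + j0.2084 VA.
Step 7 — Real power: P = Re(S) = 0.02445 W.
Step 8 — Reactive power: Q = Im(S) = 0.2084 VAR.
Step 9 — Apparent power: |S| = 0.2098 VA.
Step 10 — Power factor: PF = P/|S| = 0.1165 (lagging).

(a) P = 0.02445 W  (b) Q = 0.2084 VAR  (c) S = 0.2098 VA  (d) PF = 0.1165 (lagging)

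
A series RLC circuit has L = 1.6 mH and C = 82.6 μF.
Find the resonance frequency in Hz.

Step 1 — Resonance condition Im(Z)=0 gives ω₀ = 1/√(LC).
Step 2 — ω₀ = 1/√(0.0016·8.26e-05) = 2751 rad/s.
Step 3 — f₀ = ω₀/(2π) = 437.8 Hz.

f₀ = 437.8 Hz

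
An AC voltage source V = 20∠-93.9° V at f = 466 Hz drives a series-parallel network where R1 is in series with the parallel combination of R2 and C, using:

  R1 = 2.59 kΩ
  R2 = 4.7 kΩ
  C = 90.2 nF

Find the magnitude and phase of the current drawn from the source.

Step 1 — Angular frequency: ω = 2π·f = 2π·466 = 2928 rad/s.
Step 2 — Component impedances:
  R1: Z = R = 2590 Ω
  R2: Z = R = 4700 Ω
  C: Z = 1/(jωC) = -j/(ω·C) = 0 - j3786 Ω
Step 3 — Parallel branch: R2 || C = 1/(1/R2 + 1/C) = 1850 - j2296 Ω.
Step 4 — Series with R1: Z_total = R1 + (R2 || C) = 4440 - j2296 Ω = 4998∠-27.3° Ω.
Step 5 — Source phasor: V = 20∠-93.9° V = -1.36 - j19.95 V.
Step 6 — Ohm's law: I = V / Z_total = (-1.36 - j19.95) / (4440 - j2296) = 0.001592 - j0.003671 A.
Step 7 — Convert to polar: |I| = 0.004001 A, ∠I = -66.6°.

I = 0.004001∠-66.6° A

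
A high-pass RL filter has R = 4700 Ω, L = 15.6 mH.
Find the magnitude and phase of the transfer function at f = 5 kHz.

Step 1 — Angular frequency: ω = 2π·5000 = 3.142e+04 rad/s.
Step 2 — Transfer function: H(jω) = jωL/(R + jωL).
Step 3 — Numerator jωL = j·490.1; denominator R + jωL = 4700 + j490.1.
Step 4 — H = 0.01076 + j0.1032.
Step 5 — Magnitude: |H| = 0.1037 (-19.7 dB); phase: φ = 84.0°.

|H| = 0.1037 (-19.7 dB), φ = 84.0°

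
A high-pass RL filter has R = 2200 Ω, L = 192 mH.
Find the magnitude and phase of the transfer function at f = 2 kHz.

Step 1 — Angular frequency: ω = 2π·2000 = 1.257e+04 rad/s.
Step 2 — Transfer function: H(jω) = jωL/(R + jωL).
Step 3 — Numerator jωL = j·2413; denominator R + jωL = 2200 + j2413.
Step 4 — H = 0.546 + j0.4979.
Step 5 — Magnitude: |H| = 0.7389 (-2.6 dB); phase: φ = 42.4°.

|H| = 0.7389 (-2.6 dB), φ = 42.4°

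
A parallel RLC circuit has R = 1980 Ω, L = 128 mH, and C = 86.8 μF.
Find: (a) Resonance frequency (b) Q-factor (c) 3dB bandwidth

Step 1 — Resonance: ω₀ = 1/√(LC) = 1/√(0.128·8.68e-05) = 300 rad/s.
Step 2 — f₀ = ω₀/(2π) = 47.75 Hz.
Step 3 — Parallel Q: Q = R/(ω₀L) = 1980/(300·0.128) = 51.56.
Step 4 — Bandwidth: Δω = ω₀/Q = 5.819 rad/s; BW = Δω/(2π) = 0.9261 Hz.

(a) f₀ = 47.75 Hz  (b) Q = 51.56  (c) BW = 0.9261 Hz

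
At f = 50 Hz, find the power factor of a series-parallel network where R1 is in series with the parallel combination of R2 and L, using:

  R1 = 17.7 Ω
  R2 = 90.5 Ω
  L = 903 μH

Step 1 — Angular frequency: ω = 2π·f = 2π·50 = 314.2 rad/s.
Step 2 — Component impedances:
  R1: Z = R = 17.7 Ω
  R2: Z = R = 90.5 Ω
  L: Z = jωL = j·314.2·0.000903 = 0 + j0.2837 Ω
Step 3 — Parallel branch: R2 || L = 1/(1/R2 + 1/L) = 0.0008892 + j0.2837 Ω.
Step 4 — Series with R1: Z_total = R1 + (R2 || L) = 17.7 + j0.2837 Ω = 17.7∠0.9° Ω.
Step 5 — Power factor: PF = cos(φ) = Re(Z)/|Z| = 17.701/17.703 = 0.9999.
Step 6 — Type: Im(Z) = 0.2837 ⇒ lagging (phase φ = 0.9°).

PF = 0.9999 (lagging, φ = 0.9°)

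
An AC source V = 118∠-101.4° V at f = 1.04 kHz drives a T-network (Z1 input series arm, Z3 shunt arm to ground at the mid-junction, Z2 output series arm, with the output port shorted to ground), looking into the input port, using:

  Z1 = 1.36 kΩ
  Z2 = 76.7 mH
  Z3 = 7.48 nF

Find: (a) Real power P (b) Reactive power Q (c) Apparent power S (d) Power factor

Step 1 — Angular frequency: ω = 2π·f = 2π·1040 = 6535 rad/s.
Step 2 — Component impedances:
  Z1: Z = R = 1360 Ω
  Z2: Z = jωL = j·6535·0.0767 = 0 + j501.2 Ω
  Z3: Z = 1/(jωC) = -j/(ω·C) = 0 - j2.046e+04 Ω
Step 3 — With the output port shorted to ground, the output series arm Z2 runs from the junction to ground; the shunt arm Z3 also runs from the junction to ground. They appear in parallel: Z3 || Z2 = 0 + j513.8 Ω.
Step 4 — Series with input arm Z1: Z_in = Z1 + (Z3 || Z2) = 1360 + j513.8 Ω = 1454∠20.7° Ω.
Step 5 — Source phasor: V = 118∠-101.4° V = -23.32 - j115.7 V.
Step 6 — Current: I = V / Z = -0.04313 - j0.06876 A = 0.08117∠-122.1° A.
Step 7 — Complex power: S = V·I* = 8.96 + j3.385 VA.
Step 8 — Real power: P = Re(S) = 8.96 W.
Step 9 — Reactive power: Q = Im(S) = 3.385 VAR.
Step 10 — Apparent power: |S| = 9.578 VA.
Step 11 — Power factor: PF = P/|S| = 0.9355 (lagging).

(a) P = 8.96 W  (b) Q = 3.385 VAR  (c) S = 9.578 VA  (d) PF = 0.9355 (lagging)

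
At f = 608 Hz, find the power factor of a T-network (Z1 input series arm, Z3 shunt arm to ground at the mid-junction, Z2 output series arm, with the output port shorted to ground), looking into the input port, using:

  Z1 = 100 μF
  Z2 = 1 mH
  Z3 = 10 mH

Step 1 — Angular frequency: ω = 2π·f = 2π·608 = 3820 rad/s.
Step 2 — Component impedances:
  Z1: Z = 1/(jωC) = -j/(ω·C) = 0 - j2.618 Ω
  Z2: Z = jωL = j·3820·0.001 = 0 + j3.82 Ω
  Z3: Z = jωL = j·3820·0.01 = 0 + j38.2 Ω
Step 3 — With the output port shorted to ground, the output series arm Z2 runs from the junction to ground; the shunt arm Z3 also runs from the junction to ground. They appear in parallel: Z3 || Z2 = 0 + j3.473 Ω.
Step 4 — Series with input arm Z1: Z_in = Z1 + (Z3 || Z2) = 0 + j0.8552 Ω = 0.8552∠90.0° Ω.
Step 5 — Power factor: PF = cos(φ) = Re(Z)/|Z| = 0/0.8552 = 0.
Step 6 — Type: Im(Z) = 0.8552 ⇒ lagging (phase φ = 90.0°).

PF = 0 (lagging, φ = 90.0°)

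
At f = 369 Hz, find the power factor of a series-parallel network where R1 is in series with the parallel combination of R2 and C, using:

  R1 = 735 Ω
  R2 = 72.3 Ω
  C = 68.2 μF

Step 1 — Angular frequency: ω = 2π·f = 2π·369 = 2318 rad/s.
Step 2 — Component impedances:
  R1: Z = R = 735 Ω
  R2: Z = R = 72.3 Ω
  C: Z = 1/(jωC) = -j/(ω·C) = 0 - j6.324 Ω
Step 3 — Parallel branch: R2 || C = 1/(1/R2 + 1/C) = 0.549 - j6.276 Ω.
Step 4 — Series with R1: Z_total = R1 + (R2 || C) = 735.5 - j6.276 Ω = 735.6∠-0.5° Ω.
Step 5 — Power factor: PF = cos(φ) = Re(Z)/|Z| = 735.55/735.58 = 1.
Step 6 — Type: Im(Z) = -6.276 ⇒ leading (phase φ = -0.5°).

PF = 1 (leading, φ = -0.5°)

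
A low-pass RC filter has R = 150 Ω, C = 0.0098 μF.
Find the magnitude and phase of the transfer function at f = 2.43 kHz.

Step 1 — Angular frequency: ω = 2π·2430 = 1.527e+04 rad/s.
Step 2 — Transfer function: H(jω) = 1/(1 + jωRC).
Step 3 — Denominator: 1 + jωRC = 1 + j·1.527e+04·150·9.8e-09 = 1 + j0.02244.
Step 4 — H = 0.9995 - j0.02243.
Step 5 — Magnitude: |H| = 0.9997 (-0.0 dB); phase: φ = -1.3°.

|H| = 0.9997 (-0.0 dB), φ = -1.3°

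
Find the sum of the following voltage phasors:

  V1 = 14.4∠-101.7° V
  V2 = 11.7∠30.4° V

Step 1 — Convert each phasor to rectangular form:
  V1 = 14.4·(cos(-101.7°) + j·sin(-101.7°)) = -2.92 - j14.1 V
  V2 = 11.7·(cos(30.4°) + j·sin(30.4°)) = 10.09 + j5.921 V
Step 2 — Sum components: V_total = 7.171 - j8.18 V.
Step 3 — Convert to polar: |V_total| = 10.88 V, ∠V_total = -48.8°.

V_total = 10.88∠-48.8° V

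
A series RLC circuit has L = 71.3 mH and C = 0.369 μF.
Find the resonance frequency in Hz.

Step 1 — Resonance condition Im(Z)=0 gives ω₀ = 1/√(LC).
Step 2 — ω₀ = 1/√(0.0713·3.69e-07) = 6165 rad/s.
Step 3 — f₀ = ω₀/(2π) = 981.2 Hz.

f₀ = 981.2 Hz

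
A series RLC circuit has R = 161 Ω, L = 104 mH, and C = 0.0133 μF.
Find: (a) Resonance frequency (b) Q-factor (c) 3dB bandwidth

Step 1 — Resonance condition Im(Z)=0 gives ω₀ = 1/√(LC).
Step 2 — ω₀ = 1/√(0.104·1.33e-08) = 2.689e+04 rad/s.
Step 3 — f₀ = ω₀/(2π) = 4279 Hz.
Step 4 — Series Q: Q = ω₀L/R = 2.689e+04·0.104/161 = 17.37.
Step 5 — 3dB bandwidth: Δω = ω₀/Q = 1548 rad/s; BW = Δω/(2π) = 246.4 Hz.

(a) f₀ = 4279 Hz  (b) Q = 17.37  (c) BW = 246.4 Hz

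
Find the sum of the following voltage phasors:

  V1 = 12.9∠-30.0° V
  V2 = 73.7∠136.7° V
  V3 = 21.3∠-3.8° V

Step 1 — Convert each phasor to rectangular form:
  V1 = 12.9·(cos(-30.0°) + j·sin(-30.0°)) = 11.17 - j6.45 V
  V2 = 73.7·(cos(136.7°) + j·sin(136.7°)) = -53.64 + j50.54 V
  V3 = 21.3·(cos(-3.8°) + j·sin(-3.8°)) = 21.25 - j1.412 V
Step 2 — Sum components: V_total = -21.21 + j42.68 V.
Step 3 — Convert to polar: |V_total| = 47.66 V, ∠V_total = 116.4°.

V_total = 47.66∠116.4° V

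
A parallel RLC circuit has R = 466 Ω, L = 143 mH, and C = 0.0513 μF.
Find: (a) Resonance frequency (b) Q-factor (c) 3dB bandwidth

Step 1 — Resonance: ω₀ = 1/√(LC) = 1/√(0.143·5.13e-08) = 1.168e+04 rad/s.
Step 2 — f₀ = ω₀/(2π) = 1858 Hz.
Step 3 — Parallel Q: Q = R/(ω₀L) = 466/(1.168e+04·0.143) = 0.2791.
Step 4 — Bandwidth: Δω = ω₀/Q = 4.183e+04 rad/s; BW = Δω/(2π) = 6658 Hz.

(a) f₀ = 1858 Hz  (b) Q = 0.2791  (c) BW = 6658 Hz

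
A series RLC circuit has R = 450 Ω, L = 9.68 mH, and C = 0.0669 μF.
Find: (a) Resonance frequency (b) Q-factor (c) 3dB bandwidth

Step 1 — Resonance: ω₀ = 1/√(LC) = 1/√(0.00968·6.69e-08) = 3.93e+04 rad/s.
Step 2 — f₀ = ω₀/(2π) = 6254 Hz.
Step 3 — Series Q: Q = ω₀L/R = 3.93e+04·0.00968/450 = 0.8453.
Step 4 — Bandwidth: Δω = ω₀/Q = 4.649e+04 rad/s; BW = Δω/(2π) = 7399 Hz.

(a) f₀ = 6254 Hz  (b) Q = 0.8453  (c) BW = 7399 Hz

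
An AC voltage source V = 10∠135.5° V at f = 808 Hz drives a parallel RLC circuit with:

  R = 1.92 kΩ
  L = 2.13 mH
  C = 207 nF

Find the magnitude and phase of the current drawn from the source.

Step 1 — Angular frequency: ω = 2π·f = 2π·808 = 5077 rad/s.
Step 2 — Component impedances:
  R: Z = R = 1920 Ω
  L: Z = jωL = j·5077·0.00213 = 0 + j10.81 Ω
  C: Z = 1/(jωC) = -j/(ω·C) = 0 - j951.6 Ω
Step 3 — Parallel combination: 1/Z_total = 1/R + 1/L + 1/C; Z_total = 0.06231 + j10.94 Ω = 10.94∠89.7° Ω.
Step 4 — Source phasor: V = 10∠135.5° V = -7.133 + j7.009 V.
Step 5 — Ohm's law: I = V / Z_total = (-7.133 + j7.009) / (0.06231 + j10.94) = 0.6371 + j0.6557 A.
Step 6 — Convert to polar: |I| = 0.9143 A, ∠I = 45.8°.

I = 0.9143∠45.8° A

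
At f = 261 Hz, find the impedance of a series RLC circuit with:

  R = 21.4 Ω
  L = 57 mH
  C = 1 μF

Step 1 — Angular frequency: ω = 2π·f = 2π·261 = 1640 rad/s.
Step 2 — Component impedances:
  R: Z = R = 21.4 Ω
  L: Z = jωL = j·1640·0.057 = 0 + j93.47 Ω
  C: Z = 1/(jωC) = -j/(ω·C) = 0 - j609.8 Ω
Step 3 — Series combination: Z_total = R + L + C = 21.4 - j516.3 Ω = 516.8∠-87.6° Ω.

Z = 21.4 - j516.3 Ω = 516.8∠-87.6° Ω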